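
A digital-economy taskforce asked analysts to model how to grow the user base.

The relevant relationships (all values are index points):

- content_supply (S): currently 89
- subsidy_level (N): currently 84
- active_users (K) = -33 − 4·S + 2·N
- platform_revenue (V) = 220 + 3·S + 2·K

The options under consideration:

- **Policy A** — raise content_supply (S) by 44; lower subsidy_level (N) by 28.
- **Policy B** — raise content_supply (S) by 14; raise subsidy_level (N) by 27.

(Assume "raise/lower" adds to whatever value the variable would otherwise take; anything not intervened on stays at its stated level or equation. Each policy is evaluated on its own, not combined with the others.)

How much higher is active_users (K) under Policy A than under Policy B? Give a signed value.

Policy A (S + 44, N − 28):
  S = 89 + 44 = 133
  N = 84 − 28 = 56
  K = -33 − 4·133 + 2·56 = -453
Policy B (S + 14, N + 27):
  S = 89 + 14 = 103
  N = 84 + 27 = 111
  K = -33 − 4·103 + 2·111 = -223
K: -453 − (-223) = -230

-230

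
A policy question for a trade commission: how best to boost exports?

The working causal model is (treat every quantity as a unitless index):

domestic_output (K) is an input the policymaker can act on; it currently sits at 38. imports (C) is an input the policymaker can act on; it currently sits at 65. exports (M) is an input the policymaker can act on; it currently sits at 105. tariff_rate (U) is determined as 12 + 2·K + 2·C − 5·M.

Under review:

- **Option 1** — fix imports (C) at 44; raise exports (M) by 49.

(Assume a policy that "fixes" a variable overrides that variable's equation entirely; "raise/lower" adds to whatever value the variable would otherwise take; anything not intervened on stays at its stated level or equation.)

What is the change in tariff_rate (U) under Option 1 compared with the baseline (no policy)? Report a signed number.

Baseline:
  K = 38
  C = 65
  M = 105
  U = 12 + 2·38 + 2·65 − 5·105 = -307
Option 1 (C := 44, M + 49):
  K = 38
  C = 44
  M = 105 + 49 = 154
  U = 12 + 2·38 + 2·44 − 5·154 = -594
Change in U: -594 − (-307) = -287

-287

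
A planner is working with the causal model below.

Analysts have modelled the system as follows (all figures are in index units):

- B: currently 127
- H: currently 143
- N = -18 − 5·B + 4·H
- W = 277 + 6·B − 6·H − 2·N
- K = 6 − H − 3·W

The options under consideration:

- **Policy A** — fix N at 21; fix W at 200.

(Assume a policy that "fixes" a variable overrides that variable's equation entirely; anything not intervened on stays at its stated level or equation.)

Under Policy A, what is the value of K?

Policy A (N := 21, W := 200):
  B = 127
  H = 143
  N = 21
  W = 200
  K = 6 − 143 − 3·200 = -737

-737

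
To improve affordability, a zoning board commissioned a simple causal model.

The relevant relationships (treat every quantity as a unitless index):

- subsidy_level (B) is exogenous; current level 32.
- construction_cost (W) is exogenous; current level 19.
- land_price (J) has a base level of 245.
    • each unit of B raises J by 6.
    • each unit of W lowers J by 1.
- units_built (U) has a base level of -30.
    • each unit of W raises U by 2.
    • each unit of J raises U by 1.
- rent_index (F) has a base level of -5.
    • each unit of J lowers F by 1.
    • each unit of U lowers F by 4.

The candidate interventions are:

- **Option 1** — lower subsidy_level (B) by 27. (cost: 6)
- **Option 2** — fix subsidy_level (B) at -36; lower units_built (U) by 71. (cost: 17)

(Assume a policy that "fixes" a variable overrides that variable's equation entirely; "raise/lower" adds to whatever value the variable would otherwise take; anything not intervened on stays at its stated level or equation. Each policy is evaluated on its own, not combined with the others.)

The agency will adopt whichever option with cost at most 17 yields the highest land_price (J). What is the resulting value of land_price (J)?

256

Option 1 (B − 27):
  B = 32 − 27 = 5
  W = 19
  J = 245 + 6·5 − 19 = 256
Option 2 (B := -36, U − 71):
  B = -36
  W = 19
  J = 245 + 6·(-36) − 19 = 10
Comparing — Option 1: J=256, Option 2: J=10. Highest is 256 (Option 1).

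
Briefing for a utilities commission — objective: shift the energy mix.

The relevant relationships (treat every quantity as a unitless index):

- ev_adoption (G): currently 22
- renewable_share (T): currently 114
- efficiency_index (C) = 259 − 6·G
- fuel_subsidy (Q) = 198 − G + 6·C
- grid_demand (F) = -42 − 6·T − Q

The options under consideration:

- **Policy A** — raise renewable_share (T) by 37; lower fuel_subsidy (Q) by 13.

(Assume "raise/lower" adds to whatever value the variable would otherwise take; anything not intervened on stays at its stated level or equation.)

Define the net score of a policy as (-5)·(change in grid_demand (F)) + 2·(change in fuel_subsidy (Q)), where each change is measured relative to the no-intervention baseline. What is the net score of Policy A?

Baseline:
  G = 22
  T = 114
  C = 259 − 6·22 = 127
  Q = 198 − 22 + 6·127 = 938
  F = -42 − 6·114 − 938 = -1664
Policy A (T + 37, Q − 13):
  G = 22
  T = 114 + 37 = 151
  C = 259 − 6·22 = 127
  Q = 198 − 22 + 6·127 (−13 from intervention) = 925
  F = -42 − 6·151 − 925 = -1873
ΔF = -1873 − (-1664) = -209; ΔQ = 925 − 938 = -13
Score = (-5)·(-209) + 2·(-13) = 1019

1019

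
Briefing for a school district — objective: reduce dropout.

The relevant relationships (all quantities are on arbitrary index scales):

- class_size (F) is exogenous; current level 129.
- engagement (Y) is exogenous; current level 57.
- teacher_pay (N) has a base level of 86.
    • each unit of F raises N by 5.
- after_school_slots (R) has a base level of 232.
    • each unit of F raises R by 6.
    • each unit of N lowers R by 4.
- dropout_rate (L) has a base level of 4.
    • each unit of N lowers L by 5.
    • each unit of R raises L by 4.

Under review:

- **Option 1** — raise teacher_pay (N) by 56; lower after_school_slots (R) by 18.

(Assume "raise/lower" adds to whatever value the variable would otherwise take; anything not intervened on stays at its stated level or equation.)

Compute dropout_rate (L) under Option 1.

Option 1 (N + 56, R − 18):
  F = 129
  N = 86 + 5·129 (+56 from intervention) = 787
  R = 232 + 6·129 − 4·787 (−18 from intervention) = -2160
  L = 4 − 5·787 + 4·(-2160) = -12571

-12571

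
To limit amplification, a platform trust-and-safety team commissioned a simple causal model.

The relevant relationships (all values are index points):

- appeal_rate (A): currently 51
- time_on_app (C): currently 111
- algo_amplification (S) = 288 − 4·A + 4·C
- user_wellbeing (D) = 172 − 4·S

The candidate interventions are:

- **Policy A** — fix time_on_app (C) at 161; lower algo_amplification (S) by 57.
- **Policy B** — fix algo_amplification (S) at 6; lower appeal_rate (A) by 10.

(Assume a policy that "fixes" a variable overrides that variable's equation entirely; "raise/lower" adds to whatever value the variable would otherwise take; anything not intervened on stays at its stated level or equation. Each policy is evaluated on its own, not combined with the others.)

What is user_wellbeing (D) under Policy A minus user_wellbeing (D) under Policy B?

Policy A (C := 161, S − 57):
  A = 51
  C = 161
  S = 288 − 4·51 + 4·161 (−57 from intervention) = 671
  D = 172 − 4·671 = -2512
Policy B (S := 6, A − 10):
  A = 51 − 10 = 41
  C = 111
  S = 6
  D = 172 − 4·6 = 148
D: -2512 − 148 = -2660

-2660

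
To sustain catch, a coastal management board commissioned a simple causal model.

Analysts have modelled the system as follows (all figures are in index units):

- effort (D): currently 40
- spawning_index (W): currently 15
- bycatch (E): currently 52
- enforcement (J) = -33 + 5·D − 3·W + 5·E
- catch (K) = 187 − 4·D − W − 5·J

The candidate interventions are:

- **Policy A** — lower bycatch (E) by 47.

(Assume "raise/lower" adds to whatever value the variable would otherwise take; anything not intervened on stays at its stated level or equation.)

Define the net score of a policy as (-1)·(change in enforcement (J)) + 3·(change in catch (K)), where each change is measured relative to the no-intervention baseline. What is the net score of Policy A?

Baseline:
  D = 40
  W = 15
  E = 52
  J = -33 + 5·40 − 3·15 + 5·52 = 382
  K = 187 − 4·40 − 15 − 5·382 = -1898
Policy A (E − 47):
  D = 40
  W = 15
  E = 52 − 47 = 5
  J = -33 + 5·40 − 3·15 + 5·5 = 147
  K = 187 − 4·40 − 15 − 5·147 = -723
ΔJ = 147 − 382 = -235; ΔK = -723 − (-1898) = 1175
Score = (-1)·(-235) + 3·1175 = 3760

3760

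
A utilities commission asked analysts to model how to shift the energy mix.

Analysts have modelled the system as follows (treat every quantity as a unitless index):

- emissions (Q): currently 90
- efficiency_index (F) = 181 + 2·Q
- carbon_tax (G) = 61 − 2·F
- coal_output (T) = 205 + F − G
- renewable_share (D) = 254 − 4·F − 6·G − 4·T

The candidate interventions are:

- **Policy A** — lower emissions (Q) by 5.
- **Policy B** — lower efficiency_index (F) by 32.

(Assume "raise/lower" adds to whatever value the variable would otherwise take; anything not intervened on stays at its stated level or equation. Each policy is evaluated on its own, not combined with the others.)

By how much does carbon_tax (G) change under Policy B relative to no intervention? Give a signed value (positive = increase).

64

Baseline:
  Q = 90
  F = 181 + 2·90 = 361
  G = 61 − 2·361 = -661
Policy B (F − 32):
  Q = 90
  F = 181 + 2·90 (−32 from intervention) = 329
  G = 61 − 2·329 = -597
Change in G: -597 − (-661) = 64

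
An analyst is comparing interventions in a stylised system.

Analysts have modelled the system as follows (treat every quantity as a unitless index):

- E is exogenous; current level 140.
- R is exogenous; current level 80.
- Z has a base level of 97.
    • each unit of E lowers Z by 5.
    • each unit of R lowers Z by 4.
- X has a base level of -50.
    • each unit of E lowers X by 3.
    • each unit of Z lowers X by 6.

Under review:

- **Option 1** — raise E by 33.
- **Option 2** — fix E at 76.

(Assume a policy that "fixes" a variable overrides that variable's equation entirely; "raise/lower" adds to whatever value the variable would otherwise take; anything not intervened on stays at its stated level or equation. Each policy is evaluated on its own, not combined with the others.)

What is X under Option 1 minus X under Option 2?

2619

Option 1 (E + 33):
  E = 140 + 33 = 173
  R = 80
  Z = 97 − 5·173 − 4·80 = -1088
  X = -50 − 3·173 − 6·(-1088) = 5959
Option 2 (E := 76):
  E = 76
  R = 80
  Z = 97 − 5·76 − 4·80 = -603
  X = -50 − 3·76 − 6·(-603) = 3340
X: 5959 − 3340 = 2619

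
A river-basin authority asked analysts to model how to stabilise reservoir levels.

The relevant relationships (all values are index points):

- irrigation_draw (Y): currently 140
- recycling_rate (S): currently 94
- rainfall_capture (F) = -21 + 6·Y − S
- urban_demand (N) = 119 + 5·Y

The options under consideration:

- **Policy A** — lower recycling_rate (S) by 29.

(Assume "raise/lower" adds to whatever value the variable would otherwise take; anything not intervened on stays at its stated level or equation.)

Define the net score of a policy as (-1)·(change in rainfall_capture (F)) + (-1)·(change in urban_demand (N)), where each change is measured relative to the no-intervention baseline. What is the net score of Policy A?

-29

Baseline:
  Y = 140
  S = 94
  F = -21 + 6·140 − 94 = 725
  N = 119 + 5·140 = 819
Policy A (S − 29):
  Y = 140
  S = 94 − 29 = 65
  F = -21 + 6·140 − 65 = 754
  N = 119 + 5·140 = 819
ΔF = 754 − 725 = 29; ΔN = 819 − 819 = 0
Score = (-1)·29 + (-1)·0 = -29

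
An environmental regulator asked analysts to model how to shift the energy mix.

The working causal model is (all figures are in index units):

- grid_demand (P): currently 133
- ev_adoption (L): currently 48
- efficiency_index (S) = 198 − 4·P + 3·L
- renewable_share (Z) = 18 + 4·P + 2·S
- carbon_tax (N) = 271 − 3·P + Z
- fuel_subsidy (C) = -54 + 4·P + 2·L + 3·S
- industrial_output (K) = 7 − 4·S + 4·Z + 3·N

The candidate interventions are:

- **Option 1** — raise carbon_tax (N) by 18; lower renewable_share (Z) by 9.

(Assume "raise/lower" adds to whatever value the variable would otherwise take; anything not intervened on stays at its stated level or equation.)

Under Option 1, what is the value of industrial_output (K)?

1564

Option 1 (N + 18, Z − 9):
  P = 133
  L = 48
  S = 198 − 4·133 + 3·48 = -190
  Z = 18 + 4·133 + 2·(-190) (−9 from intervention) = 161
  N = 271 − 3·133 + 161 (+18 from intervention) = 51
  K = 7 − 4·(-190) + 4·161 + 3·51 = 1564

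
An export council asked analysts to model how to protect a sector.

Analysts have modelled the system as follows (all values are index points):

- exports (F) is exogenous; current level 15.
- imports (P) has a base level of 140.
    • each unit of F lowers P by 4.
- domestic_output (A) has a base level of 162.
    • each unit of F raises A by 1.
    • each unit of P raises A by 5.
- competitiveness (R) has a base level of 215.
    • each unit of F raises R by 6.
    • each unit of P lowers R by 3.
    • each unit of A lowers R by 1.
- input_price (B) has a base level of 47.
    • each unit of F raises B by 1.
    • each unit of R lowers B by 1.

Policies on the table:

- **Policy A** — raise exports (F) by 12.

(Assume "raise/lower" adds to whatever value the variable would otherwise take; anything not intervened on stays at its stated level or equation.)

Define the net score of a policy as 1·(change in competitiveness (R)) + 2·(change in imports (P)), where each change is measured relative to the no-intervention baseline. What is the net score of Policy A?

348

Baseline:
  F = 15
  P = 140 − 4·15 = 80
  A = 162 + 15 + 5·80 = 577
  R = 215 + 6·15 − 3·80 − 577 = -512
Policy A (F + 12):
  F = 15 + 12 = 27
  P = 140 − 4·27 = 32
  A = 162 + 27 + 5·32 = 349
  R = 215 + 6·27 − 3·32 − 349 = -68
ΔR = -68 − (-512) = 444; ΔP = 32 − 80 = -48
Score = 1·444 + 2·(-48) = 348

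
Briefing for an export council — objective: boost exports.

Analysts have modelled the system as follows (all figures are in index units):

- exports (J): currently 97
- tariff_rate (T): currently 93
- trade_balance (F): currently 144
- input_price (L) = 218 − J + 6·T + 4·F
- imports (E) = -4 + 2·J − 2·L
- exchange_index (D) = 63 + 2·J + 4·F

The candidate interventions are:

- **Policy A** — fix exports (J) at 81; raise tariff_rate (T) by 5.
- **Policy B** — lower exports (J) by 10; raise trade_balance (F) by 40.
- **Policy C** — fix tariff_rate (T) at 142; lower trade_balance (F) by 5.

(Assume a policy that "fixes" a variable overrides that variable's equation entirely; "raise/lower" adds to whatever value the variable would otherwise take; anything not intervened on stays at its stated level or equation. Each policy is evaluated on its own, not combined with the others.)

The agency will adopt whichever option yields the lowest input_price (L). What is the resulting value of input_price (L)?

Policy A (J := 81, T + 5):
  J = 81
  T = 93 + 5 = 98
  F = 144
  L = 218 − 81 + 6·98 + 4·144 = 1301
Policy B (J − 10, F + 40):
  J = 97 − 10 = 87
  T = 93
  F = 144 + 40 = 184
  L = 218 − 87 + 6·93 + 4·184 = 1425
Policy C (T := 142, F − 5):
  J = 97
  T = 142
  F = 144 − 5 = 139
  L = 218 − 97 + 6·142 + 4·139 = 1529
Comparing — Policy A: L=1301, Policy B: L=1425, Policy C: L=1529. Lowest is 1301 (Policy A).

1301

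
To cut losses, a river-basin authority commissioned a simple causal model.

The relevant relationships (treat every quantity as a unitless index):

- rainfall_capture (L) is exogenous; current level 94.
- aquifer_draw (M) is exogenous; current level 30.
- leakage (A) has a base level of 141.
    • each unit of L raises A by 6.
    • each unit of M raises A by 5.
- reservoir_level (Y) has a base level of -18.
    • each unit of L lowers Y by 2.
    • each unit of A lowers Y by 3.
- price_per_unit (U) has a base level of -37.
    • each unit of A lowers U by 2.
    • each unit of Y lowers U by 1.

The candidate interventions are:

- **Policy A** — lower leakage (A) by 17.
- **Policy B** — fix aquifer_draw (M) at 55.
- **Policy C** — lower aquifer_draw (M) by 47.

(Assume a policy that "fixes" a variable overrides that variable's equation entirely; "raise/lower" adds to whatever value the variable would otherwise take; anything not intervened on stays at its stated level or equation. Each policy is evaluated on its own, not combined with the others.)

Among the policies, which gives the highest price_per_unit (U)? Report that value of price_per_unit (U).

1149

Policy A (A − 17):
  L = 94
  M = 30
  A = 141 + 6·94 + 5·30 (−17 from intervention) = 838
  Y = -18 − 2·94 − 3·838 = -2720
  U = -37 − 2·838 − (-2720) = 1007
Policy B (M := 55):
  L = 94
  M = 55
  A = 141 + 6·94 + 5·55 = 980
  Y = -18 − 2·94 − 3·980 = -3146
  U = -37 − 2·980 − (-3146) = 1149
Policy C (M − 47):
  L = 94
  M = 30 − 47 = -17
  A = 141 + 6·94 + 5·(-17) = 620
  Y = -18 − 2·94 − 3·620 = -2066
  U = -37 − 2·620 − (-2066) = 789
Comparing — Policy A: U=1007, Policy B: U=1149, Policy C: U=789. Highest is 1149 (Policy B).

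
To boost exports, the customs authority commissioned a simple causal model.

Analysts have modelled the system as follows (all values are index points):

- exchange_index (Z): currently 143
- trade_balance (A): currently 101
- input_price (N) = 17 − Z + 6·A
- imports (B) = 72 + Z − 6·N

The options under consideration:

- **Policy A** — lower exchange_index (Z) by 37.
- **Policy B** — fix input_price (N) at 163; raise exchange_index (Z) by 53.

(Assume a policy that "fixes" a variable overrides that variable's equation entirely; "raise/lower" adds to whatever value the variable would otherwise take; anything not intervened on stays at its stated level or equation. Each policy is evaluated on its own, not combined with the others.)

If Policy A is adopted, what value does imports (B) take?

-2924

Policy A (Z − 37):
  Z = 143 − 37 = 106
  A = 101
  N = 17 − 106 + 6·101 = 517
  B = 72 + 106 − 6·517 = -2924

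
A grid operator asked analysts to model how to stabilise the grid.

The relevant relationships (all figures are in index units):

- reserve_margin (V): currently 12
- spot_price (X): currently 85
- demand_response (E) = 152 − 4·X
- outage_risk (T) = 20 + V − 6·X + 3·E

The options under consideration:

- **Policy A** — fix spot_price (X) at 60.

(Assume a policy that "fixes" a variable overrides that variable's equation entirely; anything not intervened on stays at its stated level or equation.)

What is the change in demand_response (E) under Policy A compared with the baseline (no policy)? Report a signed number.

100

Baseline:
  X = 85
  E = 152 − 4·85 = -188
Policy A (X := 60):
  X = 60
  E = 152 − 4·60 = -88
Change in E: -88 − (-188) = 100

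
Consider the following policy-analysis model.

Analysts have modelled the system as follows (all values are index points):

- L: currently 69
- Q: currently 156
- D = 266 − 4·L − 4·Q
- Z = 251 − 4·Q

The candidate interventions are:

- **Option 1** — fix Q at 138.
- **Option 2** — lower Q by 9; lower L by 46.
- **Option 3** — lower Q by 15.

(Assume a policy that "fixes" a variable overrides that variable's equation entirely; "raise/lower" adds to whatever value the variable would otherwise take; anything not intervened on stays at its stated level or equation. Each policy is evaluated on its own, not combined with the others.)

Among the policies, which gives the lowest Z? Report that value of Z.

-337

Option 1 (Q := 138):
  Q = 138
  Z = 251 − 4·138 = -301
Option 2 (Q − 9, L − 46):
  Q = 156 − 9 = 147
  Z = 251 − 4·147 = -337
Option 3 (Q − 15):
  Q = 156 − 15 = 141
  Z = 251 − 4·141 = -313
Comparing — Option 1: Z=-301, Option 2: Z=-337, Option 3: Z=-313. Lowest is -337 (Option 2).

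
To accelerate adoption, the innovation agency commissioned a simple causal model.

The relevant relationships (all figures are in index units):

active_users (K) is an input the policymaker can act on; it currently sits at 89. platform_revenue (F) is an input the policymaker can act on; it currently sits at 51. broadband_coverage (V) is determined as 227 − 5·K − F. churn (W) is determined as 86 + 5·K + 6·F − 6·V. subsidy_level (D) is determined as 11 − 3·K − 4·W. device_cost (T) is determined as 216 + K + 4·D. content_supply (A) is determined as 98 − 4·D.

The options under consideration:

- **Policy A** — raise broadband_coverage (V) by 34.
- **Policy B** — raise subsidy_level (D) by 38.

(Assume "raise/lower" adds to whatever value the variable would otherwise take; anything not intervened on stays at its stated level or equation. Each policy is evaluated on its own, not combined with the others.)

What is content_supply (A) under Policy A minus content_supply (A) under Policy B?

-3112

Policy A (V + 34):
  K = 89
  F = 51
  V = 227 − 5·89 − 51 (+34 from intervention) = -235
  W = 86 + 5·89 + 6·51 − 6·(-235) = 2247
  D = 11 − 3·89 − 4·2247 = -9244
  A = 98 − 4·(-9244) = 37074
Policy B (D + 38):
  K = 89
  F = 51
  V = 227 − 5·89 − 51 = -269
  W = 86 + 5·89 + 6·51 − 6·(-269) = 2451
  D = 11 − 3·89 − 4·2451 (+38 from intervention) = -10022
  A = 98 − 4·(-10022) = 40186
A: 37074 − 40186 = -3112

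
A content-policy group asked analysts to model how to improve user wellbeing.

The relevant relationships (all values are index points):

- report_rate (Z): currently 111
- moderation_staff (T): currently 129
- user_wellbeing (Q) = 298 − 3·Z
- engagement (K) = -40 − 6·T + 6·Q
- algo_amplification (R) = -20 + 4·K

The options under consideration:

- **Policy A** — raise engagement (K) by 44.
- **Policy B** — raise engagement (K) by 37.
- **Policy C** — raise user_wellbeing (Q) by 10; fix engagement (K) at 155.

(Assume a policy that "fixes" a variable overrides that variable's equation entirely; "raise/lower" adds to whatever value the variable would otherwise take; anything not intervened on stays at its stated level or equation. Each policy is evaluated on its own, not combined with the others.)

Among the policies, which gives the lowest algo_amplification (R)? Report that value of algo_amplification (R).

Policy A (K + 44):
  Z = 111
  T = 129
  Q = 298 − 3·111 = -35
  K = -40 − 6·129 + 6·(-35) (+44 from intervention) = -980
  R = -20 + 4·(-980) = -3940
Policy B (K + 37):
  Z = 111
  T = 129
  Q = 298 − 3·111 = -35
  K = -40 − 6·129 + 6·(-35) (+37 from intervention) = -987
  R = -20 + 4·(-987) = -3968
Policy C (Q + 10, K := 155):
  Z = 111
  T = 129
  Q = 298 − 3·111 (+10 from intervention) = -25
  K = 155
  R = -20 + 4·155 = 600
Comparing — Policy A: R=-3940, Policy B: R=-3968, Policy C: R=600. Lowest is -3968 (Policy B).

-3968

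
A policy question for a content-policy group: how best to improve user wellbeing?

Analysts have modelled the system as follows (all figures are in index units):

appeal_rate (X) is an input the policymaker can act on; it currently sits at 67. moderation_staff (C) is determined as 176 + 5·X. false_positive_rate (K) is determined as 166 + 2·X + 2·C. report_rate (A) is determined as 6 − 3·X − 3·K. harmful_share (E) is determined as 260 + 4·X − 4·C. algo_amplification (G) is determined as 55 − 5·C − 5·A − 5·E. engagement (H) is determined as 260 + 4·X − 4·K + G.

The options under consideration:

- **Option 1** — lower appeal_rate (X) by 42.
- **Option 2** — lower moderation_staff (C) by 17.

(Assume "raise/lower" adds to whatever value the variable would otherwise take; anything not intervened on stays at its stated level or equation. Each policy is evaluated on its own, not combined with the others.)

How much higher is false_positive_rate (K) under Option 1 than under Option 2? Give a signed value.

-470

Option 1 (X − 42):
  X = 67 − 42 = 25
  C = 176 + 5·25 = 301
  K = 166 + 2·25 + 2·301 = 818
Option 2 (C − 17):
  X = 67
  C = 176 + 5·67 (−17 from intervention) = 494
  K = 166 + 2·67 + 2·494 = 1288
K: 818 − 1288 = -470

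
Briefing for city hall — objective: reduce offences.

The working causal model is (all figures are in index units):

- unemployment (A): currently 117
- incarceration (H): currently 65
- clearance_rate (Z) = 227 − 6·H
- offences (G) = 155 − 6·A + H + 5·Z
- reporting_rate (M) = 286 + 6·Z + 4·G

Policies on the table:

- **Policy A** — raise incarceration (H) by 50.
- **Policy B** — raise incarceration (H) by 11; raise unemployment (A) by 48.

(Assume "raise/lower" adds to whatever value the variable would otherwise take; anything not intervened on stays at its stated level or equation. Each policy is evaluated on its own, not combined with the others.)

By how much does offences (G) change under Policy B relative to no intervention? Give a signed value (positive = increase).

-607

Baseline:
  A = 117
  H = 65
  Z = 227 − 6·65 = -163
  G = 155 − 6·117 + 65 + 5·(-163) = -1297
Policy B (H + 11, A + 48):
  A = 117 + 48 = 165
  H = 65 + 11 = 76
  Z = 227 − 6·76 = -229
  G = 155 − 6·165 + 76 + 5·(-229) = -1904
Change in G: -1904 − (-1297) = -607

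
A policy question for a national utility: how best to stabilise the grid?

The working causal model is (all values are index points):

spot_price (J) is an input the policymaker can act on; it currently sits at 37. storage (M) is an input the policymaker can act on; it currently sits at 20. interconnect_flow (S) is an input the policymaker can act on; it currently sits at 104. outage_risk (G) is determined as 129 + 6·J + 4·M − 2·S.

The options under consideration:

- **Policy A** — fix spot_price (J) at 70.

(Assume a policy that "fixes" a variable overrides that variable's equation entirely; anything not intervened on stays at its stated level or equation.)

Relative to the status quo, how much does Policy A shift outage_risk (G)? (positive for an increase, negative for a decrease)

198

Baseline:
  J = 37
  M = 20
  S = 104
  G = 129 + 6·37 + 4·20 − 2·104 = 223
Policy A (J := 70):
  J = 70
  M = 20
  S = 104
  G = 129 + 6·70 + 4·20 − 2·104 = 421
Change in G: 421 − 223 = 198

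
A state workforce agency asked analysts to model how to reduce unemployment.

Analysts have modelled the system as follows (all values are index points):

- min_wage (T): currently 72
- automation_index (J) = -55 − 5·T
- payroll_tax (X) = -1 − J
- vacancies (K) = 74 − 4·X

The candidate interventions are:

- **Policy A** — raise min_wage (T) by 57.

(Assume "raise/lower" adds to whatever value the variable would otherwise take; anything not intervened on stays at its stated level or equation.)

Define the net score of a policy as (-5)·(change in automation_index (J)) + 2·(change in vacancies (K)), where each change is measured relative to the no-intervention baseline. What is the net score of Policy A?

-855

Baseline:
  T = 72
  J = -55 − 5·72 = -415
  X = -1 − (-415) = 414
  K = 74 − 4·414 = -1582
Policy A (T + 57):
  T = 72 + 57 = 129
  J = -55 − 5·129 = -700
  X = -1 − (-700) = 699
  K = 74 − 4·699 = -2722
ΔJ = -700 − (-415) = -285; ΔK = -2722 − (-1582) = -1140
Score = (-5)·(-285) + 2·(-1140) = -855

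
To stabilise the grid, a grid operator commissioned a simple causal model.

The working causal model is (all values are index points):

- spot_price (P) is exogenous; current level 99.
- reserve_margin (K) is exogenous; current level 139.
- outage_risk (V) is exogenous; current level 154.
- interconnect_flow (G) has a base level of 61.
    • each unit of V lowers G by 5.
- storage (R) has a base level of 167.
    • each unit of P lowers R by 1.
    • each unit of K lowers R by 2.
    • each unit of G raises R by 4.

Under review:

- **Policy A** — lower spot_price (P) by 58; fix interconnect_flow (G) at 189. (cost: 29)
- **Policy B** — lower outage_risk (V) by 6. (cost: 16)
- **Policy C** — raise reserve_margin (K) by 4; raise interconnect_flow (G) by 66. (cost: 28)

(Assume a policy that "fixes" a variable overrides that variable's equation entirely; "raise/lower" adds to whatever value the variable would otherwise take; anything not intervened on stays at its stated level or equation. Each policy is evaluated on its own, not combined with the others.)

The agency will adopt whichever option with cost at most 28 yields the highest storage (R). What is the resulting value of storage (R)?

Policy B (V − 6):
  P = 99
  K = 139
  V = 154 − 6 = 148
  G = 61 − 5·148 = -679
  R = 167 − 99 − 2·139 + 4·(-679) = -2926
Policy C (K + 4, G + 66):
  P = 99
  K = 139 + 4 = 143
  V = 154
  G = 61 − 5·154 (+66 from intervention) = -643
  R = 167 − 99 − 2·143 + 4·(-643) = -2790
Comparing — Policy B: R=-2926, Policy C: R=-2790. Highest is -2790 (Policy C).

-2790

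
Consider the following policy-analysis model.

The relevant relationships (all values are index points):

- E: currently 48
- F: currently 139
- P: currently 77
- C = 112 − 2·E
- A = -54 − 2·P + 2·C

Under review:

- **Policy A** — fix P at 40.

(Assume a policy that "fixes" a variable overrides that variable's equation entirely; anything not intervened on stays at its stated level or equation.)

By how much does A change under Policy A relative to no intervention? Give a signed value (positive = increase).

Baseline:
  E = 48
  P = 77
  C = 112 − 2·48 = 16
  A = -54 − 2·77 + 2·16 = -176
Policy A (P := 40):
  E = 48
  P = 40
  C = 112 − 2·48 = 16
  A = -54 − 2·40 + 2·16 = -102
Change in A: -102 − (-176) = 74

74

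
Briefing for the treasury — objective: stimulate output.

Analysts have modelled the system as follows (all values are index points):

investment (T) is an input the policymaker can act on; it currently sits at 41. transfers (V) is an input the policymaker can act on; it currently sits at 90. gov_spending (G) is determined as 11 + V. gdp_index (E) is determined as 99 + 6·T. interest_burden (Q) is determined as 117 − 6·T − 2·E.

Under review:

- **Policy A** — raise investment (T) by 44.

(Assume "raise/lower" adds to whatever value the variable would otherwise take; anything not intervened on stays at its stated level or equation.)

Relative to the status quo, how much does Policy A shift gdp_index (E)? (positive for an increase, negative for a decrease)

264

Baseline:
  T = 41
  E = 99 + 6·41 = 345
Policy A (T + 44):
  T = 41 + 44 = 85
  E = 99 + 6·85 = 609
Change in E: 609 − 345 = 264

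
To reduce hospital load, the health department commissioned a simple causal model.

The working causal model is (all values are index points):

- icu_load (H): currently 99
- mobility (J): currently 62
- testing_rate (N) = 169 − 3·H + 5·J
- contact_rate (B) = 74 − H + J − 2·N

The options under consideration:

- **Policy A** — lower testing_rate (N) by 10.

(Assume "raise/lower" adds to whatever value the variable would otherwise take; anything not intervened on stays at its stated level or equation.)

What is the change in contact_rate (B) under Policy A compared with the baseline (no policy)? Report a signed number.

Baseline:
  H = 99
  J = 62
  N = 169 − 3·99 + 5·62 = 182
  B = 74 − 99 + 62 − 2·182 = -327
Policy A (N − 10):
  H = 99
  J = 62
  N = 169 − 3·99 + 5·62 (−10 from intervention) = 172
  B = 74 − 99 + 62 − 2·172 = -307
Change in B: -307 − (-327) = 20

20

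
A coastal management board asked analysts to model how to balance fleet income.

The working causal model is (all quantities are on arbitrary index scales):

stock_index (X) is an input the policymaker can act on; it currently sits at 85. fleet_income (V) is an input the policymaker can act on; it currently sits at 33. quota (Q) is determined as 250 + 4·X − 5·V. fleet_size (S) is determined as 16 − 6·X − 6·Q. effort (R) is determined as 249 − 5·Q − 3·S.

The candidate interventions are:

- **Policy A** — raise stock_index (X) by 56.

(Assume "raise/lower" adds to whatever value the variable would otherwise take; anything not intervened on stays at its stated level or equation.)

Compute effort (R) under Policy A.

11176

Policy A (X + 56):
  X = 85 + 56 = 141
  V = 33
  Q = 250 + 4·141 − 5·33 = 649
  S = 16 − 6·141 − 6·649 = -4724
  R = 249 − 5·649 − 3·(-4724) = 11176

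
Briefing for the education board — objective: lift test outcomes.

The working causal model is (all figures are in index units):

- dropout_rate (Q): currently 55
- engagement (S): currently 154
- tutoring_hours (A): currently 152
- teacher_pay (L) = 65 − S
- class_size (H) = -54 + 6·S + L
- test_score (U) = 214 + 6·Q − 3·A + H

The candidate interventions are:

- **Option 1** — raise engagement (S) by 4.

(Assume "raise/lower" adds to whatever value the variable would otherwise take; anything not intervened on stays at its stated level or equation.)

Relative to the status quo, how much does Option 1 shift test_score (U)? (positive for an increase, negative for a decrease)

20

Baseline:
  Q = 55
  S = 154
  A = 152
  L = 65 − 154 = -89
  H = -54 + 6·154 + (-89) = 781
  U = 214 + 6·55 − 3·152 + 781 = 869
Option 1 (S + 4):
  Q = 55
  S = 154 + 4 = 158
  A = 152
  L = 65 − 158 = -93
  H = -54 + 6·158 + (-93) = 801
  U = 214 + 6·55 − 3·152 + 801 = 889
Change in U: 889 − 869 = 20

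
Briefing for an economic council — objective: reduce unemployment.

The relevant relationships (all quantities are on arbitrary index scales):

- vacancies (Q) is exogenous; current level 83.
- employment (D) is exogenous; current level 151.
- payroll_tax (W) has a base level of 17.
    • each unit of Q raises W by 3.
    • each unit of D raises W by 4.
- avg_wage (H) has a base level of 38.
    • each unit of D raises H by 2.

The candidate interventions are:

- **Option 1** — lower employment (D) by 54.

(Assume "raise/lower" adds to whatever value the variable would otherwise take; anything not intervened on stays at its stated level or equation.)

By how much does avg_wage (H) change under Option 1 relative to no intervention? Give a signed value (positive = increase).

-108

Baseline:
  D = 151
  H = 38 + 2·151 = 340
Option 1 (D − 54):
  D = 151 − 54 = 97
  H = 38 + 2·97 = 232
Change in H: 232 − 340 = -108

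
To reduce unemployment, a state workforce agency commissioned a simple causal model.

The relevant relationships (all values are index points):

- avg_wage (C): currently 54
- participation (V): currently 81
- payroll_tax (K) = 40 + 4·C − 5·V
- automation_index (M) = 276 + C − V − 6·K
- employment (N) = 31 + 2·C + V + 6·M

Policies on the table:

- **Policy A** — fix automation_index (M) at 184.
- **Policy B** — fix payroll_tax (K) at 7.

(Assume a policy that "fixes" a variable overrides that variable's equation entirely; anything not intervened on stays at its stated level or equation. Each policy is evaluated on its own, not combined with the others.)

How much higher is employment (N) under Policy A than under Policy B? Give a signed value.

-138

Policy A (M := 184):
  C = 54
  V = 81
  K = 40 + 4·54 − 5·81 = -149
  M = 184
  N = 31 + 2·54 + 81 + 6·184 = 1324
Policy B (K := 7):
  C = 54
  V = 81
  K = 7
  M = 276 + 54 − 81 − 6·7 = 207
  N = 31 + 2·54 + 81 + 6·207 = 1462
N: 1324 − 1462 = -138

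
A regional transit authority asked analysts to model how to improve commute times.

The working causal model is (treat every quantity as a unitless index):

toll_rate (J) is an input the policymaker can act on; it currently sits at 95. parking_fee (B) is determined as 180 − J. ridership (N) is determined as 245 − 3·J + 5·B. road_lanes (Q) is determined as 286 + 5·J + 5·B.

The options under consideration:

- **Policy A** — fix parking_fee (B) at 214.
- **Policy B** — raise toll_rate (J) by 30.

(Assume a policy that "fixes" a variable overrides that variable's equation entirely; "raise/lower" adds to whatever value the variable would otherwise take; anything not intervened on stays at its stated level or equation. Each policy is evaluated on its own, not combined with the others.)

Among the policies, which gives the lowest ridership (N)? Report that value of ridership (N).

Policy A (B := 214):
  J = 95
  B = 214
  N = 245 − 3·95 + 5·214 = 1030
Policy B (J + 30):
  J = 95 + 30 = 125
  B = 180 − 125 = 55
  N = 245 − 3·125 + 5·55 = 145
Comparing — Policy A: N=1030, Policy B: N=145. Lowest is 145 (Policy B).

145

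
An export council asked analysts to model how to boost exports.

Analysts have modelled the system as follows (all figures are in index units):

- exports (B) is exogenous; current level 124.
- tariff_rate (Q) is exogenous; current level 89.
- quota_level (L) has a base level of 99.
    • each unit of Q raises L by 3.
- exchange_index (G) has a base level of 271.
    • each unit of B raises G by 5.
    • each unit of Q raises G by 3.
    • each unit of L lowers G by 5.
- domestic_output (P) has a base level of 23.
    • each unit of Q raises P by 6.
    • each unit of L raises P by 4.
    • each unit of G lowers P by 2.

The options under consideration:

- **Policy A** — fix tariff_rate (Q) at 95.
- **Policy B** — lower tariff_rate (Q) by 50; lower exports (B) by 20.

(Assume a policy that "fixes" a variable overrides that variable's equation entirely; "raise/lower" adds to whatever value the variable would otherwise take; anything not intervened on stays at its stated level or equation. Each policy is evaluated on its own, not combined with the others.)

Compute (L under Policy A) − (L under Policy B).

168

Policy A (Q := 95):
  Q = 95
  L = 99 + 3·95 = 384
Policy B (Q − 50, B − 20):
  Q = 89 − 50 = 39
  L = 99 + 3·39 = 216
L: 384 − 216 = 168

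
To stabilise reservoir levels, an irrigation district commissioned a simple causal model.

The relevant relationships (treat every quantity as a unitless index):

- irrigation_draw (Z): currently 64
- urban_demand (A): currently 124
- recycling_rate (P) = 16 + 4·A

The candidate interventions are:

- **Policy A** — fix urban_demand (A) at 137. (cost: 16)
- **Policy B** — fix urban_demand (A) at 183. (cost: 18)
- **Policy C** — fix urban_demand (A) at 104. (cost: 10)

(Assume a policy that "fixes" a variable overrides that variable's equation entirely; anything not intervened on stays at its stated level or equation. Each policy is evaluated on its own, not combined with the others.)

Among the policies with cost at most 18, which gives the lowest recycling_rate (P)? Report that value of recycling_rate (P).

Policy A (A := 137):
  A = 137
  P = 16 + 4·137 = 564
Policy B (A := 183):
  A = 183
  P = 16 + 4·183 = 748
Policy C (A := 104):
  A = 104
  P = 16 + 4·104 = 432
Comparing — Policy A: P=564, Policy B: P=748, Policy C: P=432. Lowest is 432 (Policy C).

432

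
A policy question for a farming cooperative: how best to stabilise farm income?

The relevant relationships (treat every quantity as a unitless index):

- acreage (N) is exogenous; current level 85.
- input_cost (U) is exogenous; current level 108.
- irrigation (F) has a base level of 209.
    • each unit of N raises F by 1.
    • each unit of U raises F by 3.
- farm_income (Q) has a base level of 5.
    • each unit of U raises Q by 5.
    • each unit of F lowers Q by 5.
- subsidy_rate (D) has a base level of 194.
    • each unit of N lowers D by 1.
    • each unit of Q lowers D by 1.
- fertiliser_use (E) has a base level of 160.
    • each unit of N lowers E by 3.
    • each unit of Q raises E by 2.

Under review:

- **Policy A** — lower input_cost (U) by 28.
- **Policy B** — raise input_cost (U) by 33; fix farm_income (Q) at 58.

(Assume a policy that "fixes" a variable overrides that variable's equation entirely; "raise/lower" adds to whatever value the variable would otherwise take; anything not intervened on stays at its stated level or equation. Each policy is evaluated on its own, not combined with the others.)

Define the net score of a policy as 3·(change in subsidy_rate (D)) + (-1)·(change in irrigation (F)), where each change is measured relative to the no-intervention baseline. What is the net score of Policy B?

-7908

Baseline:
  N = 85
  U = 108
  F = 209 + 85 + 3·108 = 618
  Q = 5 + 5·108 − 5·618 = -2545
  D = 194 − 85 − (-2545) = 2654
Policy B (U + 33, Q := 58):
  N = 85
  U = 108 + 33 = 141
  F = 209 + 85 + 3·141 = 717
  Q = 58
  D = 194 − 85 − 58 = 51
ΔD = 51 − 2654 = -2603; ΔF = 717 − 618 = 99
Score = 3·(-2603) + (-1)·99 = -7908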